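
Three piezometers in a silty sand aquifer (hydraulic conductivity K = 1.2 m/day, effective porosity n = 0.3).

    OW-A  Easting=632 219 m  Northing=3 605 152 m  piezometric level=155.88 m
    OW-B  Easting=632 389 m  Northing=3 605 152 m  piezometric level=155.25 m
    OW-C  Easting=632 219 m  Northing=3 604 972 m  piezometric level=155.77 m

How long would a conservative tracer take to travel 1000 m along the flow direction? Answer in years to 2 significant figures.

∂h/∂x = (155.25 − 155.88) / (632389 − 632219) = -0.003706
∂h/∂y = (155.77 − 155.88) / (3604972 − 3605152) = +0.0006111
|∇h| = √(-0.003706² + 0.0006111²) = 0.003756
Seepage velocity v = K·i/n = 1.2 × 0.003756 / 0.3 = 0.01502 m/day.
t = 1000 / 0.01502 = 6.658e+04 days = 182 years.

180 years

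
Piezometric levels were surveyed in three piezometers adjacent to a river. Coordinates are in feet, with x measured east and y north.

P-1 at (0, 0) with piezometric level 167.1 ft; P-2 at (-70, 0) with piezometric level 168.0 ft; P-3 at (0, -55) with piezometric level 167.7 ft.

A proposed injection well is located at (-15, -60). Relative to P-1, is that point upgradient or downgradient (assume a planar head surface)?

∂h/∂x = (168.0 − 167.1) / (-70 − 0) = -0.01286
∂h/∂y = (167.7 − 167.1) / (-55 − 0) = -0.01091
Head at (-15, -60) = 167.1 + (-0.01286)·(-15) + (-0.01091)·(-60) = 167.95 ft.
That is higher than the 167.1 ft at P-1, so the point is upgradient.

upgradient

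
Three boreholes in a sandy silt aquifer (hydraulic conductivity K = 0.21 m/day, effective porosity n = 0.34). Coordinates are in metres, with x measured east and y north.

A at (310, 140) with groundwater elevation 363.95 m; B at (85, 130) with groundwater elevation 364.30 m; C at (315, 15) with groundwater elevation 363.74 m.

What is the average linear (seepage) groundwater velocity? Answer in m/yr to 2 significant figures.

Taking A as reference: B−A = (-225, -10, +0.35); C−A = (5, -125, -0.21).
Determinant of the coordinate differences = (-225)·(-125) − 5·(-10) = 28175.
∂h/∂x = [(+0.35)·(-125) − (-0.21)·(-10)] / 28175 = -0.001627
∂h/∂y = [(-225)·(-0.21) − 5·(+0.35)] / 28175 = +0.001615
|∇h| = √(-0.001627² + 0.001615²) = 0.002292
Seepage velocity v = K·i/n = 0.21 × 0.002292 / 0.34 = 0.001416 m/day = 0.5172 m/yr.

0.52 m/yr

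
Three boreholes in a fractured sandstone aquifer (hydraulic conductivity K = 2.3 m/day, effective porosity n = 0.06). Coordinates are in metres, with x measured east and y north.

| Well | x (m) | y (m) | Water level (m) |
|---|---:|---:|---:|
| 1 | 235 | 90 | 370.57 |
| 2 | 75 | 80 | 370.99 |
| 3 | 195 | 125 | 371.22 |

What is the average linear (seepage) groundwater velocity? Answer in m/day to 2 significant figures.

Taking 1 as reference: 2−1 = (-160, -10, +0.42); 3−1 = (-40, 35, +0.65).
Determinant of the coordinate differences = (-160)·35 − (-40)·(-10) = -6000.
∂h/∂x = [(+0.42)·35 − (+0.65)·(-10)] / -6000 = -0.003533
∂h/∂y = [(-160)·(+0.65) − (-40)·(+0.42)] / -6000 = +0.01453
|∇h| = √(-0.003533² + 0.01453²) = 0.01495
Seepage velocity v = K·i/n = 2.3 × 0.01495 / 0.06 = 0.5731 m/day.

0.57 m/day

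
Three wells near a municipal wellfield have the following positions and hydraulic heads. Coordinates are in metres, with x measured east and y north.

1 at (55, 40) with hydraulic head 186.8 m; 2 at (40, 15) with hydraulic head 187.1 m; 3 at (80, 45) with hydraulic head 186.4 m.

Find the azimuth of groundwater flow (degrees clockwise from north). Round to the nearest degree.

080°

With h = a·x + b·y + c and 1 as origin, the differences give:
  (-15)·a + (-25)·b = +0.3
  25·a + 5·b = -0.4
Eliminate b (×5 and ×(-25), subtract): 550·a = -8.50 → a = ∂h/∂x = -0.01545
Back-substitute: b = ∂h/∂y = -0.002727.
Flow direction (−∇h) has components (+0.01545 E, +0.002727 N).
Azimuth = atan2(E, N) = atan2(+0.01545, +0.002727) = 80.0° ≈ 080°.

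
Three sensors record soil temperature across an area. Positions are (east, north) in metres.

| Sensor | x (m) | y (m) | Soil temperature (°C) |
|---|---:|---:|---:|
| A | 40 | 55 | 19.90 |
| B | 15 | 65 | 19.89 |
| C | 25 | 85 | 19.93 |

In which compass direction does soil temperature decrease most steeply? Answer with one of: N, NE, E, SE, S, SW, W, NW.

SW

Taking A as reference: B−A = (-25, 10, -0.01); C−A = (-15, 30, +0.03).
Determinant of the coordinate differences = (-25)·30 − (-15)·10 = -600.
∂T/∂x = [(-0.01)·30 − (+0.03)·10] / -600 = +0.0010000
∂T/∂y = [(-25)·(+0.03) − (-15)·(-0.01)] / -600 = +0.001500
Steepest decrease is along −∇f = (-0.0010000 E, -0.001500 N) → southwest.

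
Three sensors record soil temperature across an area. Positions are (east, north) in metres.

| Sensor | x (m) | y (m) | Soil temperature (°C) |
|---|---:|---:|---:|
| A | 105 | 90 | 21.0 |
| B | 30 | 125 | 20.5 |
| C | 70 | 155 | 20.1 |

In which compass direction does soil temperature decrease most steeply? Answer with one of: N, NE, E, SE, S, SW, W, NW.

N

Differences from A: to B (Δx, Δy, Δh) = (-75, 35, -0.5); to C = (-35, 65, -0.9).
Determinant of the coordinate differences = (-75)·65 − (-35)·35 = -3650.
∂T/∂x = [(-0.5)·65 − (-0.9)·35] / -3650 = +0.0002740
∂T/∂y = [(-75)·(-0.9) − (-35)·(-0.5)] / -3650 = -0.01370
Steepest decrease is along −∇f = (-0.0002740 E, +0.01370 N) → north.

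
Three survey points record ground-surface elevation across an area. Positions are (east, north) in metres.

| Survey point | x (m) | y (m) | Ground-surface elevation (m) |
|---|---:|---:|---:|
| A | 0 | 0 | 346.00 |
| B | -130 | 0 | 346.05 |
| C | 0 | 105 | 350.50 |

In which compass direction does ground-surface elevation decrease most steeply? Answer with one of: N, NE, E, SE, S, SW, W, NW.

S

∂z/∂x = (346.05 − 346.00) / (-130 − 0) = -0.0003846
∂z/∂y = (350.50 − 346.00) / (105 − 0) = +0.04286
Steepest decrease is along −∇f = (+0.0003846 E, -0.04286 N) → south.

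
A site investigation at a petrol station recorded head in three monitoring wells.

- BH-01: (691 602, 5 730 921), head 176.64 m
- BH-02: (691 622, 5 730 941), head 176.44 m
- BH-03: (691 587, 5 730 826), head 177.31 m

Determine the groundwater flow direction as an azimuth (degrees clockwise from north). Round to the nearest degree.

Taking BH-01 as reference: BH-02−BH-01 = (20, 20, -0.20); BH-03−BH-01 = (-15, -95, +0.67).
Solve a·Δx + b·Δy = Δh: det = 20·(-95) − (-15)·20 = -1600.
∂h/∂x = [(-0.20)·(-95) − (+0.67)·20] / -1600 = -0.003500
∂h/∂y = [20·(+0.67) − (-15)·(-0.20)] / -1600 = -0.006500
Flow direction (−∇h) has components (+0.003500 E, +0.006500 N).
Azimuth = atan2(E, N) = atan2(+0.003500, +0.006500) = 28.3° ≈ 028°.

028°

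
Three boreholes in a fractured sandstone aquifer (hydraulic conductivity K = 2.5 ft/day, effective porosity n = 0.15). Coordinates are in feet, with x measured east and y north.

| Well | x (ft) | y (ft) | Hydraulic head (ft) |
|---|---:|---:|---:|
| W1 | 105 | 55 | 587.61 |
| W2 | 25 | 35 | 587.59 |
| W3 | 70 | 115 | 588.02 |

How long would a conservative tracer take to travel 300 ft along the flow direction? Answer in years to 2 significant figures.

With h = a·x + b·y + c and W1 as origin, the differences give:
  (-80)·a + (-20)·b = -0.02
  (-35)·a + 60·b = +0.41
Eliminate b (×60 and ×(-20), subtract): -5500·a = 7.000 → a = ∂h/∂x = -0.001273
Back-substitute: b = ∂h/∂y = +0.006091.
|∇h| = √(-0.001273² + 0.006091²) = 0.006223
Seepage velocity v = K·i/n = 2.5 × 0.006223 / 0.15 = 0.1037 ft/day.
t = 300 / 0.1037 = 2893 days = 7.92 years.

7.9 years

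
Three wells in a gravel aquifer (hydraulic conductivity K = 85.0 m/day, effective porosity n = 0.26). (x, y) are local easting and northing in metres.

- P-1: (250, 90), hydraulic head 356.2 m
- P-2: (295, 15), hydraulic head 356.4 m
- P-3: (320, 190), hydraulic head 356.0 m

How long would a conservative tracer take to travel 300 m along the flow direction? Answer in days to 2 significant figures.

380 days

Taking P-1 as reference: P-2−P-1 = (45, -75, +0.2); P-3−P-1 = (70, 100, -0.2).
Determinant of the coordinate differences = 45·100 − 70·(-75) = 9750.
∂h/∂x = [(+0.2)·100 − (-0.2)·(-75)] / 9750 = +0.0005128
∂h/∂y = [45·(-0.2) − 70·(+0.2)] / 9750 = -0.002359
|∇h| = √(0.0005128² + -0.002359²) = 0.002414
Seepage velocity v = K·i/n = 85.0 × 0.002414 / 0.26 = 0.7892 m/day.
t = 300 / 0.7892 = 380.1 days.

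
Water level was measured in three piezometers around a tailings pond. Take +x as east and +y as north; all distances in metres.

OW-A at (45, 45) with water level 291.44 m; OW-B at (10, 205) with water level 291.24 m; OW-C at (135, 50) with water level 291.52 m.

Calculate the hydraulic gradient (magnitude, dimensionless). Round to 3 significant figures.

0.00141

Taking OW-A as reference: OW-B−OW-A = (-35, 160, -0.20); OW-C−OW-A = (90, 5, +0.08).
Determinant of the coordinate differences = (-35)·5 − 90·160 = -14575.
∂h/∂x = [(-0.20)·5 − (+0.08)·160] / -14575 = +0.0009468
∂h/∂y = [(-35)·(+0.08) − 90·(-0.20)] / -14575 = -0.001043
|∇h| = √(0.0009468² + -0.001043²) = 0.001409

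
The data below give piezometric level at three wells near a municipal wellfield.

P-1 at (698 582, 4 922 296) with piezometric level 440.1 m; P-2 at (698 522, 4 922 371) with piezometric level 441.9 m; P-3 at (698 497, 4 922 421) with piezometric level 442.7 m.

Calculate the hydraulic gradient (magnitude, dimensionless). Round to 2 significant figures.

0.027

With h = a·x + b·y + c and P-1 as origin, the differences give:
  (-60)·a + 75·b = +1.8
  (-85)·a + 125·b = +2.6
Eliminate b (×125 and ×75, subtract): -1125·a = 30.00 → a = ∂h/∂x = -0.02667
Back-substitute: b = ∂h/∂y = +0.002667.
|∇h| = √(-0.02667² + 0.002667²) = 0.0268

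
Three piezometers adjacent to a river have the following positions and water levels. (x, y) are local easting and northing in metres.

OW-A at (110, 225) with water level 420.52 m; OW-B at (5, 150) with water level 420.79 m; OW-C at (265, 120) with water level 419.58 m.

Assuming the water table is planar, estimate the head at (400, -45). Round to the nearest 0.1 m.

418.6 m

With h = a·x + b·y + c and OW-A as origin, the differences give:
  (-105)·a + (-75)·b = +0.27
  155·a + (-105)·b = -0.94
Eliminate b (×(-105) and ×(-75), subtract): 22650·a = -98.850 → a = ∂h/∂x = -0.004364
Back-substitute: b = ∂h/∂y = +0.002510.
h(400, -45) = 420.52 + (-0.004364)·(290) + (+0.002510)·(-270) = 420.52 -1.266 -0.678 = 418.577 m.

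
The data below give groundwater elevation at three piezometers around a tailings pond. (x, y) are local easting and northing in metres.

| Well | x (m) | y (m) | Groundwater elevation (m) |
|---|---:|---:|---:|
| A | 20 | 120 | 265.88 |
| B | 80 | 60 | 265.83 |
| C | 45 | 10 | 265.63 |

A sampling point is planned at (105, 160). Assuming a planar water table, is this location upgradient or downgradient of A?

Taking A as reference: B−A = (60, -60, -0.05); C−A = (25, -110, -0.25).
Solve a·Δx + b·Δy = Δh: det = 60·(-110) − 25·(-60) = -5100.
∂h/∂x = [(-0.05)·(-110) − (-0.25)·(-60)] / -5100 = +0.001863
∂h/∂y = [60·(-0.25) − 25·(-0.05)] / -5100 = +0.002696
Head at (105, 160) = 265.88 + (+0.001863)·(85) + (+0.002696)·(40) = 266.15 m.
That is higher than the 265.88 m at A, so the point is upgradient.

upgradient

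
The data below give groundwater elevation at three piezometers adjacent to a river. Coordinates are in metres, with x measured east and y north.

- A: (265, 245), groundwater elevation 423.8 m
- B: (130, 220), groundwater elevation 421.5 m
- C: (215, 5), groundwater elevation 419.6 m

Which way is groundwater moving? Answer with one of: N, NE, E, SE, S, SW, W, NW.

Taking A as reference: B−A = (-135, -25, -2.3); C−A = (-50, -240, -4.2).
Determinant of the coordinate differences = (-135)·(-240) − (-50)·(-25) = 31150.
∂h/∂x = [(-2.3)·(-240) − (-4.2)·(-25)] / 31150 = +0.01435
∂h/∂y = [(-135)·(-4.2) − (-50)·(-2.3)] / 31150 = +0.01451
Flow = −∇h = (-0.01435 east, -0.01451 north), which points southwest.

SW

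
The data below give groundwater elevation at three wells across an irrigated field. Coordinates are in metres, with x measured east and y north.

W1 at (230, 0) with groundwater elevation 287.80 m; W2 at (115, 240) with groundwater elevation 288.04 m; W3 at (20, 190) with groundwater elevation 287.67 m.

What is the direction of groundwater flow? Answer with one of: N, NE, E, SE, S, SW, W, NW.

Taking W1 as reference: W2−W1 = (-115, 240, +0.24); W3−W1 = (-210, 190, -0.13).
Solve a·Δx + b·Δy = Δh: det = (-115)·190 − (-210)·240 = 28550.
∂h/∂x = [(+0.24)·190 − (-0.13)·240] / 28550 = +0.002690
∂h/∂y = [(-115)·(-0.13) − (-210)·(+0.24)] / 28550 = +0.002289
Flow = −∇h = (-0.002690 east, -0.002289 north), which points southwest.

SW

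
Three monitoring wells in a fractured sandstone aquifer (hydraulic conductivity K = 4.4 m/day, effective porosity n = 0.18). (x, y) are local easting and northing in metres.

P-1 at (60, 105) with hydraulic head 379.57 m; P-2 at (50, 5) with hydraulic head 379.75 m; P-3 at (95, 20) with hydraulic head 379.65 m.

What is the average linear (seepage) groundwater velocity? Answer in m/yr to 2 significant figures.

21 m/yr

Differences from P-1: to P-2 (Δx, Δy, Δh) = (-10, -100, +0.18); to P-3 = (35, -85, +0.08).
Solve a·Δx + b·Δy = Δh: det = (-10)·(-85) − 35·(-100) = 4350.
∂h/∂x = [(+0.18)·(-85) − (+0.08)·(-100)] / 4350 = -0.001678
∂h/∂y = [(-10)·(+0.08) − 35·(+0.18)] / 4350 = -0.001632
|∇h| = √(-0.001678² + -0.001632²) = 0.002341
Seepage velocity v = K·i/n = 4.4 × 0.002341 / 0.18 = 0.05722 m/day = 20.9 m/yr.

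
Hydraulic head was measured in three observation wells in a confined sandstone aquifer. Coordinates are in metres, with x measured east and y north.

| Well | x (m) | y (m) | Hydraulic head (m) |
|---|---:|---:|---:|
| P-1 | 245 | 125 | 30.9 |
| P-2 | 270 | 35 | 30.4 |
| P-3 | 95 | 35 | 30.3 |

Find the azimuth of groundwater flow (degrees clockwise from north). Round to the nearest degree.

Taking P-1 as reference: P-2−P-1 = (25, -90, -0.5); P-3−P-1 = (-150, -90, -0.6).
Determinant of the coordinate differences = 25·(-90) − (-150)·(-90) = -15750.
∂h/∂x = [(-0.5)·(-90) − (-0.6)·(-90)] / -15750 = +0.0005714
∂h/∂y = [25·(-0.6) − (-150)·(-0.5)] / -15750 = +0.005714
Flow direction (−∇h) has components (-0.0005714 E, -0.005714 N).
Azimuth = atan2(E, N) = atan2(-0.0005714, -0.005714) = 185.7° ≈ 186°.

186°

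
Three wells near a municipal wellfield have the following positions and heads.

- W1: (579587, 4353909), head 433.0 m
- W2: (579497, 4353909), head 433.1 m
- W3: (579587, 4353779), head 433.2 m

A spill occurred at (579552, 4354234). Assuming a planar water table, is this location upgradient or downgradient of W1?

downgradient

∂h/∂x = (433.1 − 433.0) / (579497 − 579587) = -0.001111
∂h/∂y = (433.2 − 433.0) / (4353779 − 4353909) = -0.001538
Head at (579552, 4354234) = 433.0 + (-0.001111)·(-35) + (-0.001538)·(325) = 432.54 m.
That is lower than the 433.0 m at W1, so the point is downgradient.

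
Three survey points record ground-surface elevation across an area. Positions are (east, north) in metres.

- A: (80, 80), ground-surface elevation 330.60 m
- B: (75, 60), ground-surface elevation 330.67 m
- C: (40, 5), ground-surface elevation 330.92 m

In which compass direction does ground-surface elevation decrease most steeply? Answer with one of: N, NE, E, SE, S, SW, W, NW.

Three-point gradient (reference A): Δ to B = (-5, -20, +0.07), Δ to C = (-40, -75, +0.32).
∂z/∂x = -0.002706, ∂z/∂y = -0.002824 (det = -425).
Steepest decrease is along −∇f = (+0.002706 E, +0.002824 N) → northeast.

NE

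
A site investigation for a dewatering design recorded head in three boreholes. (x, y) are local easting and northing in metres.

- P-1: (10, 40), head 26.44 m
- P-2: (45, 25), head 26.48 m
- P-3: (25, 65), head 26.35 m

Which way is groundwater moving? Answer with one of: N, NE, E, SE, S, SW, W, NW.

Differences from P-1: to P-2 (Δx, Δy, Δh) = (35, -15, +0.04); to P-3 = (15, 25, -0.09).
Determinant of the coordinate differences = 35·25 − 15·(-15) = 1100.
∂h/∂x = [(+0.04)·25 − (-0.09)·(-15)] / 1100 = -0.0003182
∂h/∂y = [35·(-0.09) − 15·(+0.04)] / 1100 = -0.003409
Flow = −∇h = (+0.0003182 east, +0.003409 north), which points north.

N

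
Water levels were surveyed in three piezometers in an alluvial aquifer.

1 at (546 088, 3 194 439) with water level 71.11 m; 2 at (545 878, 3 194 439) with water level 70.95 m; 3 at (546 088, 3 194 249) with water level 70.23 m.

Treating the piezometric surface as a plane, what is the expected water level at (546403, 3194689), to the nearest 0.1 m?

∂h/∂x = (70.95 − 71.11) / (545878 − 546088) = +0.0007619
∂h/∂y = (70.23 − 71.11) / (3194249 − 3194439) = +0.004632
h(546403, 3194689) = 71.11 + (+0.0007619)·(315) + (+0.004632)·(250) = 71.11 +0.240 +1.158 = 72.508 m.

72.5 m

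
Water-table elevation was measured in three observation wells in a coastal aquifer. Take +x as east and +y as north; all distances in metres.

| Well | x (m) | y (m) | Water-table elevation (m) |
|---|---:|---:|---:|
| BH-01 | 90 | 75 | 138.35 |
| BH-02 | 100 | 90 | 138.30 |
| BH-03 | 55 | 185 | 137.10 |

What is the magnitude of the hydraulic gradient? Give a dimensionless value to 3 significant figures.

0.0120

Taking BH-01 as reference: BH-02−BH-01 = (10, 15, -0.05); BH-03−BH-01 = (-35, 110, -1.25).
Determinant of the coordinate differences = 10·110 − (-35)·15 = 1625.
∂h/∂x = [(-0.05)·110 − (-1.25)·15] / 1625 = +0.008154
∂h/∂y = [10·(-1.25) − (-35)·(-0.05)] / 1625 = -0.008769
|∇h| = √(0.008154² + -0.008769²) = 0.01197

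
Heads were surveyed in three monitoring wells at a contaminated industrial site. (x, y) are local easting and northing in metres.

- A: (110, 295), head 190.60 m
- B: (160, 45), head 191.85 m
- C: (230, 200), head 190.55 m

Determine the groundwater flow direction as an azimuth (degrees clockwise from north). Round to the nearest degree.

Three-point gradient (reference A): Δ to B = (50, -250, +1.25), Δ to C = (120, -95, -0.05).
∂h/∂x = -0.005198, ∂h/∂y = -0.006040 (det = 25250).
Flow direction (−∇h) has components (+0.005198 E, +0.006040 N).
Azimuth = atan2(E, N) = atan2(+0.005198, +0.006040) = 40.7° ≈ 041°.

041°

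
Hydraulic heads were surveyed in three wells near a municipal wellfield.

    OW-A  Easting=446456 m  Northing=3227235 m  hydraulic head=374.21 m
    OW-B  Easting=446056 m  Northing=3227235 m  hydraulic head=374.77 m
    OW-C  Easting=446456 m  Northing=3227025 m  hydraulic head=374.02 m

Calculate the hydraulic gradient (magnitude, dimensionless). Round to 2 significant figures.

∂h/∂x = (374.77 − 374.21) / (446056 − 446456) = -0.001400
∂h/∂y = (374.02 − 374.21) / (3227025 − 3227235) = +0.0009048
|∇h| = √(-0.001400² + 0.0009048²) = 0.001667

0.0017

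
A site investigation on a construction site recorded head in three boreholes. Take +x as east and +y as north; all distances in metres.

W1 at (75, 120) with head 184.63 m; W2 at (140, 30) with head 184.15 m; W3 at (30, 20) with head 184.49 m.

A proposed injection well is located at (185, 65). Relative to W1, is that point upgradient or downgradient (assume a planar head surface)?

With h = a·x + b·y + c and W1 as origin, the differences give:
  65·a + (-90)·b = -0.48
  (-45)·a + (-100)·b = -0.14
Eliminate b (×(-100) and ×(-90), subtract): -10550·a = 35.400 → a = ∂h/∂x = -0.003355
Back-substitute: b = ∂h/∂y = +0.002910.
Head at (185, 65) = 184.63 + (-0.003355)·(110) + (+0.002910)·(-55) = 184.10 m.
That is lower than the 184.63 m at W1, so the point is downgradient.

downgradient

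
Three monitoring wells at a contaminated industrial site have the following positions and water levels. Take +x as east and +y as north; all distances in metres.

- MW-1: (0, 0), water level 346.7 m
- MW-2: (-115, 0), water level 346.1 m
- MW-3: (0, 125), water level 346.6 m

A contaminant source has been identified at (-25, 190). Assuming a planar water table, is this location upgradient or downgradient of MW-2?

∂h/∂x = (346.1 − 346.7) / (-115 − 0) = +0.005217
∂h/∂y = (346.6 − 346.7) / (125 − 0) = -0.0008000
Head at (-25, 190) = 346.7 + (+0.005217)·(-25) + (-0.0008000)·(190) = 346.42 m.
That is higher than the 346.1 m at MW-2, so the point is upgradient.

upgradient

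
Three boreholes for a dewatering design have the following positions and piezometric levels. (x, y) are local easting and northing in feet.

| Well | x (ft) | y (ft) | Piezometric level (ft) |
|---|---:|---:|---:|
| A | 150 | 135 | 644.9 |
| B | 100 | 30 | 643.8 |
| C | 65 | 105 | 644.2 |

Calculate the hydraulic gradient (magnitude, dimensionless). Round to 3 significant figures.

0.00958

Taking A as reference: B−A = (-50, -105, -1.1); C−A = (-85, -30, -0.7).
Determinant of the coordinate differences = (-50)·(-30) − (-85)·(-105) = -7425.
∂h/∂x = [(-1.1)·(-30) − (-0.7)·(-105)] / -7425 = +0.005455
∂h/∂y = [(-50)·(-0.7) − (-85)·(-1.1)] / -7425 = +0.007879
|∇h| = √(0.005455² + 0.007879²) = 0.009583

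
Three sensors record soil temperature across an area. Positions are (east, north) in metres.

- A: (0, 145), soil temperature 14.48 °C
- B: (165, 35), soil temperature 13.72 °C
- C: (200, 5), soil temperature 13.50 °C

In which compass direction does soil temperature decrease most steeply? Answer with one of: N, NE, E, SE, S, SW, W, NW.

Taking A as reference: B−A = (165, -110, -0.76); C−A = (200, -140, -0.98).
Solve a·Δx + b·Δy = ΔT: det = 165·(-140) − 200·(-110) = -1100.
∂T/∂x = [(-0.76)·(-140) − (-0.98)·(-110)] / -1100 = +0.001273
∂T/∂y = [165·(-0.98) − 200·(-0.76)] / -1100 = +0.008818
Steepest decrease is along −∇f = (-0.001273 E, -0.008818 N) → south.

S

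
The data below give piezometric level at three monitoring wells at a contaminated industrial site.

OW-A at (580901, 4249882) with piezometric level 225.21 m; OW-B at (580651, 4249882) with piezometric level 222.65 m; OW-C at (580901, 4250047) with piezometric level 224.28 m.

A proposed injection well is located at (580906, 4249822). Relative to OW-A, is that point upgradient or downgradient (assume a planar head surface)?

upgradient

∂h/∂x = (222.65 − 225.21) / (580651 − 580901) = +0.01024
∂h/∂y = (224.28 − 225.21) / (4250047 − 4249882) = -0.005636
Head at (580906, 4249822) = 225.21 + (+0.01024)·(5) + (-0.005636)·(-60) = 225.60 m.
That is higher than the 225.21 m at OW-A, so the point is upgradient.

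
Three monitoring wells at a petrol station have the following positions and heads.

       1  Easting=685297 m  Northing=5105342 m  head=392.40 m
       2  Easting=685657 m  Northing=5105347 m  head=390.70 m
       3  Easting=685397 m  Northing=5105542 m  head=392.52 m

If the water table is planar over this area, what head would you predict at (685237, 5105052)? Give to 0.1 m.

Differences from 1: to 2 (Δx, Δy, Δh) = (360, 5, -1.70); to 3 = (100, 200, +0.12).
Solve a·Δx + b·Δy = Δh: det = 360·200 − 100·5 = 71500.
∂h/∂x = [(-1.70)·200 − (+0.12)·5] / 71500 = -0.004764
∂h/∂y = [360·(+0.12) − 100·(-1.70)] / 71500 = +0.002982
h(685237, 5105052) = 392.40 + (-0.004764)·(-60) + (+0.002982)·(-290) = 392.40 +0.286 -0.865 = 391.821 m.

391.8 m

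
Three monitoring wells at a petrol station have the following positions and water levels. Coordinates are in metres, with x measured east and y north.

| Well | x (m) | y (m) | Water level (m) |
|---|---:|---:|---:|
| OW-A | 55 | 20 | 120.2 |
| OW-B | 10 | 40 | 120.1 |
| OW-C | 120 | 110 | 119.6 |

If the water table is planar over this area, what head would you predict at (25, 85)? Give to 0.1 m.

Taking OW-A as reference: OW-B−OW-A = (-45, 20, -0.1); OW-C−OW-A = (65, 90, -0.6).
Solve a·Δx + b·Δy = Δh: det = (-45)·90 − 65·20 = -5350.
∂h/∂x = [(-0.1)·90 − (-0.6)·20] / -5350 = -0.0005607
∂h/∂y = [(-45)·(-0.6) − 65·(-0.1)] / -5350 = -0.006262
h(25, 85) = 120.2 + (-0.0005607)·(-30) + (-0.006262)·(65) = 120.2 +0.017 -0.407 = 119.810 m.

119.8 m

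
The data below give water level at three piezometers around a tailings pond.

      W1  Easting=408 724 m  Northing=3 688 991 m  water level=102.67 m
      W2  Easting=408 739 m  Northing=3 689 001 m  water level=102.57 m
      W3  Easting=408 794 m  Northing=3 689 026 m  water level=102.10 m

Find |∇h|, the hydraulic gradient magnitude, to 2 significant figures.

0.015

Taking W1 as reference: W2−W1 = (15, 10, -0.10); W3−W1 = (70, 35, -0.57).
Determinant of the coordinate differences = 15·35 − 70·10 = -175.
∂h/∂x = [(-0.10)·35 − (-0.57)·10] / -175 = -0.01257
∂h/∂y = [15·(-0.57) − 70·(-0.10)] / -175 = +0.008857
|∇h| = √(-0.01257² + 0.008857²) = 0.01538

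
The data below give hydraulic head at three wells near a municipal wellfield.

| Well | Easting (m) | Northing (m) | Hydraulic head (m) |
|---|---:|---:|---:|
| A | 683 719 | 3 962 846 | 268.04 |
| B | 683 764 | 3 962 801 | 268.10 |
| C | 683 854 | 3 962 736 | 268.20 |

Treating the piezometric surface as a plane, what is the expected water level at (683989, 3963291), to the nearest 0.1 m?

Three-point gradient (reference A): Δ to B = (45, -45, +0.06), Δ to C = (135, -110, +0.16).
∂h/∂x = +0.0005333, ∂h/∂y = -0.0008000 (det = 1125).
h(683989, 3963291) = 268.04 + (+0.0005333)·(270) + (-0.0008000)·(445) = 268.04 +0.144 -0.356 = 267.828 m.

267.8 m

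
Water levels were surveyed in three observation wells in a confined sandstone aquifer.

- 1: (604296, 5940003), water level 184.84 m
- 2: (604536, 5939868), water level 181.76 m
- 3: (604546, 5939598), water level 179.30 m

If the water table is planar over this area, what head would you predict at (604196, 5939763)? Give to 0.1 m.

183.5 m

Three-point gradient (reference 1): Δ to 2 = (240, -135, -3.08), Δ to 3 = (250, -405, -5.54).
∂h/∂x = -0.007872, ∂h/∂y = +0.008820 (det = -63450).
h(604196, 5939763) = 184.84 + (-0.007872)·(-100) + (+0.008820)·(-240) = 184.84 +0.787 -2.117 = 183.511 m.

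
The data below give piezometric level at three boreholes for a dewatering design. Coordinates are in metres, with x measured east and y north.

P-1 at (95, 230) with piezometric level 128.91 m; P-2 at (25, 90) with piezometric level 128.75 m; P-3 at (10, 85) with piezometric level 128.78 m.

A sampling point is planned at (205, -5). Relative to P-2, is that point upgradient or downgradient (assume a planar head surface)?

downgradient

Differences from P-1: to P-2 (Δx, Δy, Δh) = (-70, -140, -0.16); to P-3 = (-85, -145, -0.13).
Solve a·Δx + b·Δy = Δh: det = (-70)·(-145) − (-85)·(-140) = -1750.
∂h/∂x = [(-0.16)·(-145) − (-0.13)·(-140)] / -1750 = -0.002857
∂h/∂y = [(-70)·(-0.13) − (-85)·(-0.16)] / -1750 = +0.002571
Head at (205, -5) = 128.91 + (-0.002857)·(110) + (+0.002571)·(-235) = 127.99 m.
That is lower than the 128.75 m at P-2, so the point is downgradient.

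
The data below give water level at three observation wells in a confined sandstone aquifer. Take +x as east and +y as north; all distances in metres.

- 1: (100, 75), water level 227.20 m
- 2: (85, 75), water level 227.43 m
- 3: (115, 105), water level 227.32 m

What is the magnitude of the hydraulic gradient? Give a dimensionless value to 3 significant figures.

0.0193

Taking 1 as reference: 2−1 = (-15, 0, +0.23); 3−1 = (15, 30, +0.12).
Determinant of the coordinate differences = (-15)·30 − 15·0 = -450.
∂h/∂x = [(+0.23)·30 − (+0.12)·0] / -450 = -0.01533
∂h/∂y = [(-15)·(+0.12) − 15·(+0.23)] / -450 = +0.01167
|∇h| = √(-0.01533² + 0.01167²) = 0.01927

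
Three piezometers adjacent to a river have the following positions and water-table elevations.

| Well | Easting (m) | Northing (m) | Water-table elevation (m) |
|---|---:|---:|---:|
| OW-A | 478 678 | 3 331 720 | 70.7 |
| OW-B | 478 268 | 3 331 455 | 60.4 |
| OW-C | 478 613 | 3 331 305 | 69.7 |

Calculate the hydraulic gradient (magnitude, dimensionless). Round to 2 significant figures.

0.026

Differences from OW-A: to OW-B (Δx, Δy, Δh) = (-410, -265, -10.3); to OW-C = (-65, -415, -1.0).
Solve a·Δx + b·Δy = Δh: det = (-410)·(-415) − (-65)·(-265) = 152925.
∂h/∂x = [(-10.3)·(-415) − (-1.0)·(-265)] / 152925 = +0.02622
∂h/∂y = [(-410)·(-1.0) − (-65)·(-10.3)] / 152925 = -0.001697
|∇h| = √(0.02622² + -0.001697²) = 0.02627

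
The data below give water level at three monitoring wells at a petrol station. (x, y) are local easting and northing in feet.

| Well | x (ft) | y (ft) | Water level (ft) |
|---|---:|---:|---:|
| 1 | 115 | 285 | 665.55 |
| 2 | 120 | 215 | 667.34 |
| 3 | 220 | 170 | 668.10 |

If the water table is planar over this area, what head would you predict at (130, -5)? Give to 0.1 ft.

Differences from 1: to 2 (Δx, Δy, Δh) = (5, -70, +1.79); to 3 = (105, -115, +2.55).
Solve a·Δx + b·Δy = Δh: det = 5·(-115) − 105·(-70) = 6775.
∂h/∂x = [(+1.79)·(-115) − (+2.55)·(-70)] / 6775 = -0.004037
∂h/∂y = [5·(+2.55) − 105·(+1.79)] / 6775 = -0.02586
h(130, -5) = 665.55 + (-0.004037)·(15) + (-0.02586)·(-290) = 665.55 -0.061 +7.499 = 672.989 ft.

673.0 ft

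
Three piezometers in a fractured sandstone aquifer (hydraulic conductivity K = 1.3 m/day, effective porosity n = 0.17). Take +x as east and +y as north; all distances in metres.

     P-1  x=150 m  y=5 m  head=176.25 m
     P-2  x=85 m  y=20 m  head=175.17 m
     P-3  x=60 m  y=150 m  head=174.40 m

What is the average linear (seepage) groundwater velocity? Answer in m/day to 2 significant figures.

Three-point gradient (reference P-1): Δ to P-2 = (-65, 15, -1.08), Δ to P-3 = (-90, 145, -1.85).
∂h/∂x = +0.01596, ∂h/∂y = -0.002854 (det = -8075).
|∇h| = √(0.01596² + -0.002854²) = 0.01621
Seepage velocity v = K·i/n = 1.3 × 0.01621 / 0.17 = 0.124 m/day.

0.12 m/day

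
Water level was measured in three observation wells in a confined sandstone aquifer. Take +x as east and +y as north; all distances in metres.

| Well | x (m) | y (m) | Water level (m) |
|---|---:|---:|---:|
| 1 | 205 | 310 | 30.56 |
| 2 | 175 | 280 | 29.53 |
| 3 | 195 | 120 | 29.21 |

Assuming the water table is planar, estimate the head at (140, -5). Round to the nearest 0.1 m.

26.9 m

Differences from 1: to 2 (Δx, Δy, Δh) = (-30, -30, -1.03); to 3 = (-10, -190, -1.35).
Solve a·Δx + b·Δy = Δh: det = (-30)·(-190) − (-10)·(-30) = 5400.
∂h/∂x = [(-1.03)·(-190) − (-1.35)·(-30)] / 5400 = +0.02874
∂h/∂y = [(-30)·(-1.35) − (-10)·(-1.03)] / 5400 = +0.005593
h(140, -5) = 30.56 + (+0.02874)·(-65) + (+0.005593)·(-315) = 30.56 -1.868 -1.762 = 26.930 m.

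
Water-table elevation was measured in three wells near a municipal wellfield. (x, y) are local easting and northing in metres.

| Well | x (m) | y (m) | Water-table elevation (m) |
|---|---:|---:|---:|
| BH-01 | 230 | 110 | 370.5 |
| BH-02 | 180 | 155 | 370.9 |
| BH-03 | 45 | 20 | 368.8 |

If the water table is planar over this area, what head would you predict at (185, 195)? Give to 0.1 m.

371.4 m

With h = a·x + b·y + c and BH-01 as origin, the differences give:
  (-50)·a + 45·b = +0.4
  (-185)·a + (-90)·b = -1.7
Eliminate b (×(-90) and ×45, subtract): 12825·a = 40.50 → a = ∂h/∂x = +0.003158
Back-substitute: b = ∂h/∂y = +0.01240.
h(185, 195) = 370.5 + (+0.003158)·(-45) + (+0.01240)·(85) = 370.5 -0.142 +1.054 = 371.412 m.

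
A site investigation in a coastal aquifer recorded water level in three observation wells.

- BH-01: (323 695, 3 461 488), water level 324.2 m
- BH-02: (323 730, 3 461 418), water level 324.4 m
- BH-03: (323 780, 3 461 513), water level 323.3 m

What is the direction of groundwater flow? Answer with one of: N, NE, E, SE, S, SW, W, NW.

Differences from BH-01: to BH-02 (Δx, Δy, Δh) = (35, -70, +0.2); to BH-03 = (85, 25, -0.9).
Determinant of the coordinate differences = 35·25 − 85·(-70) = 6825.
∂h/∂x = [(+0.2)·25 − (-0.9)·(-70)] / 6825 = -0.008498
∂h/∂y = [35·(-0.9) − 85·(+0.2)] / 6825 = -0.007106
Flow = −∇h = (+0.008498 east, +0.007106 north), which points northeast.

NE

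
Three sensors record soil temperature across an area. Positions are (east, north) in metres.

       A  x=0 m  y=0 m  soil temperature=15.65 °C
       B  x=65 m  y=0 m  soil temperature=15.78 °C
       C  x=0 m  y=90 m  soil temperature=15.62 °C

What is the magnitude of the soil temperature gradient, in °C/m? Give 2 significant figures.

∂T/∂x = (15.78 − 15.65) / (65 − 0) = +0.002000
∂T/∂y = (15.62 − 15.65) / (90 − 0) = -0.0003333
|∇f| = √(0.002000² + -0.0003333²) = 0.002028 °C/m

0.0020 °C/m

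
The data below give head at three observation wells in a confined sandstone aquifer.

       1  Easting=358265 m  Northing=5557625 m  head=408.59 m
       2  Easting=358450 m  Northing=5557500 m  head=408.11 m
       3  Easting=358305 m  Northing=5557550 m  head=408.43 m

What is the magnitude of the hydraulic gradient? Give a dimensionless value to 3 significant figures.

0.00215

Three-point gradient (reference 1): Δ to 2 = (185, -125, -0.48), Δ to 3 = (40, -75, -0.16).
∂h/∂x = -0.001803, ∂h/∂y = +0.001172 (det = -8875).
|∇h| = √(-0.001803² + 0.001172²) = 0.00215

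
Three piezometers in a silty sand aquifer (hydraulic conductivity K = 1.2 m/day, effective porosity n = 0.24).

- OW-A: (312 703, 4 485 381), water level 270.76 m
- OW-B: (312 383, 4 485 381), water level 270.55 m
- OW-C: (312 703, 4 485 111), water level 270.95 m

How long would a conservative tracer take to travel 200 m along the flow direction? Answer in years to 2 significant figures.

∂h/∂x = (270.55 − 270.76) / (312383 − 312703) = +0.0006562
∂h/∂y = (270.95 − 270.76) / (4485111 − 4485381) = -0.0007037
|∇h| = √(0.0006562² + -0.0007037²) = 0.0009622
Seepage velocity v = K·i/n = 1.2 × 0.0009622 / 0.24 = 0.004811 m/day.
t = 200 / 0.004811 = 4.157e+04 days = 114 years.

110 years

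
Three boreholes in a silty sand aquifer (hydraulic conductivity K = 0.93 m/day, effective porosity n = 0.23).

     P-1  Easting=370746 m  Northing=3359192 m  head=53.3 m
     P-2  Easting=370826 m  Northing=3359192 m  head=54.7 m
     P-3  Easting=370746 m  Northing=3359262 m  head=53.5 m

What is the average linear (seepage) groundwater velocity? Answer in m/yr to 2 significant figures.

∂h/∂x = (54.7 − 53.3) / (370826 − 370746) = +0.01750
∂h/∂y = (53.5 − 53.3) / (3359262 − 3359192) = +0.002857
|∇h| = √(0.01750² + 0.002857²) = 0.01773
Seepage velocity v = K·i/n = 0.93 × 0.01773 / 0.23 = 0.07169 m/day = 26.18 m/yr.

26 m/yr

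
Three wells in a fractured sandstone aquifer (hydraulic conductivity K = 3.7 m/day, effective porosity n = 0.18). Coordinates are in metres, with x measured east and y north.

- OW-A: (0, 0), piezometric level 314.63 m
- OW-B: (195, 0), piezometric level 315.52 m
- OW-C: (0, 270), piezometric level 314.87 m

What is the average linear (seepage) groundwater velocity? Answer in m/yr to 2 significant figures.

∂h/∂x = (315.52 − 314.63) / (195 − 0) = +0.004564
∂h/∂y = (314.87 − 314.63) / (270 − 0) = +0.0008889
|∇h| = √(0.004564² + 0.0008889²) = 0.00465
Seepage velocity v = K·i/n = 3.7 × 0.00465 / 0.18 = 0.09558 m/day = 34.91 m/yr.

35 m/yr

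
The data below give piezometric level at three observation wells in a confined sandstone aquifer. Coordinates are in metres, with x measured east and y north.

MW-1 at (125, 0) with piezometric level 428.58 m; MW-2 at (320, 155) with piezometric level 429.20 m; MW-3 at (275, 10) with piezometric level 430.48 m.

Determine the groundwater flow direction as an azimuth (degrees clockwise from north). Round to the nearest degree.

Taking MW-1 as reference: MW-2−MW-1 = (195, 155, +0.62); MW-3−MW-1 = (150, 10, +1.90).
Solve a·Δx + b·Δy = Δh: det = 195·10 − 150·155 = -21300.
∂h/∂x = [(+0.62)·10 − (+1.90)·155] / -21300 = +0.01354
∂h/∂y = [195·(+1.90) − 150·(+0.62)] / -21300 = -0.01303
Flow direction (−∇h) has components (-0.01354 E, +0.01303 N).
Azimuth = atan2(E, N) = atan2(-0.01354, +0.01303) = 313.9° ≈ 314°.

314°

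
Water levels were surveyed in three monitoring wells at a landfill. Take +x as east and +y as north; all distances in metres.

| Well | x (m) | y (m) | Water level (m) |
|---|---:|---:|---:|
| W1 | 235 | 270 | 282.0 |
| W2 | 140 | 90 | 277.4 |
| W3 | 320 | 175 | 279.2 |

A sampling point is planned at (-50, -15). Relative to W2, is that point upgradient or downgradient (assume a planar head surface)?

With h = a·x + b·y + c and W1 as origin, the differences give:
  (-95)·a + (-180)·b = -4.6
  85·a + (-95)·b = -2.8
Eliminate b (×(-95) and ×(-180), subtract): 24325·a = -67.00 → a = ∂h/∂x = -0.002754
Back-substitute: b = ∂h/∂y = +0.02701.
Head at (-50, -15) = 282.0 + (-0.002754)·(-285) + (+0.02701)·(-285) = 275.09 m.
That is lower than the 277.4 m at W2, so the point is downgradient.

downgradient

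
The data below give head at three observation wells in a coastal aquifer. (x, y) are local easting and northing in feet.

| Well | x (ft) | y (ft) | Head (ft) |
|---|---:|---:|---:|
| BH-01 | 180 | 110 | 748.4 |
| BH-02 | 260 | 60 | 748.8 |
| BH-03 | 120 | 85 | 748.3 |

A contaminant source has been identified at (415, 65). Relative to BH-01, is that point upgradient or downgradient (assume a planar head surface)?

upgradient

Differences from BH-01: to BH-02 (Δx, Δy, Δh) = (80, -50, +0.4); to BH-03 = (-60, -25, -0.1).
Solve a·Δx + b·Δy = Δh: det = 80·(-25) − (-60)·(-50) = -5000.
∂h/∂x = [(+0.4)·(-25) − (-0.1)·(-50)] / -5000 = +0.003000
∂h/∂y = [80·(-0.1) − (-60)·(+0.4)] / -5000 = -0.003200
Head at (415, 65) = 748.4 + (+0.003000)·(235) + (-0.003200)·(-45) = 749.25 ft.
That is higher than the 748.4 ft at BH-01, so the point is upgradient.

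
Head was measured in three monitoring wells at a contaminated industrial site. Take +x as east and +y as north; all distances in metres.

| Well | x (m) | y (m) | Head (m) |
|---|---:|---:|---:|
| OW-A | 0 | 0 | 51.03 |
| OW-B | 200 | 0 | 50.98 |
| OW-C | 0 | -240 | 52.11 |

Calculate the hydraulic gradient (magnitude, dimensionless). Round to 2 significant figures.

0.0045

∂h/∂x = (50.98 − 51.03) / (200 − 0) = -0.0002500
∂h/∂y = (52.11 − 51.03) / (-240 − 0) = -0.004500
|∇h| = √(-0.0002500² + -0.004500²) = 0.004507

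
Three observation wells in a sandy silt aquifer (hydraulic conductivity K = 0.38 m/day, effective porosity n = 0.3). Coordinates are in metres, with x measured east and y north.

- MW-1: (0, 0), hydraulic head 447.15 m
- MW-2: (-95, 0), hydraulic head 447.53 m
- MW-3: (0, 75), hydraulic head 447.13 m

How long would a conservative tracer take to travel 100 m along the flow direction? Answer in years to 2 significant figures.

∂h/∂x = (447.53 − 447.15) / (-95 − 0) = -0.004000
∂h/∂y = (447.13 − 447.15) / (75 − 0) = -0.0002667
|∇h| = √(-0.004000² + -0.0002667²) = 0.004009
Seepage velocity v = K·i/n = 0.38 × 0.004009 / 0.3 = 0.005078 m/day.
t = 100 / 0.005078 = 1.969e+04 days = 53.9 years.

54 years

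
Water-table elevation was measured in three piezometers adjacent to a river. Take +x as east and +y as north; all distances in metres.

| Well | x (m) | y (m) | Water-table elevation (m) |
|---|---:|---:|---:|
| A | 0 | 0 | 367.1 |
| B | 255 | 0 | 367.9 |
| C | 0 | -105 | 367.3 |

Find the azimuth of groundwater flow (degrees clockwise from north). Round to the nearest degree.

301°

∂h/∂x = (367.9 − 367.1) / (255 − 0) = +0.003137
∂h/∂y = (367.3 − 367.1) / (-105 − 0) = -0.001905
Flow direction (−∇h) has components (-0.003137 E, +0.001905 N).
Azimuth = atan2(E, N) = atan2(-0.003137, +0.001905) = 301.3° ≈ 301°.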